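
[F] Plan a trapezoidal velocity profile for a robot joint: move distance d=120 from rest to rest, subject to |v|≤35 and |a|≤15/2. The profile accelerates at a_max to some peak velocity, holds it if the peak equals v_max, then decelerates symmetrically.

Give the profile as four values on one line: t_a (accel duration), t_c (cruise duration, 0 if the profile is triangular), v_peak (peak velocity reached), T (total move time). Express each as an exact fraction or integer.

t_a=4 t_c=0 v_peak=30 T=8

v_max²/a_max = 35²/(15/2) = 490/3
120 < 490/3 ⇒ no cruise
v_peak = √(120·15/2) = √900 = 30
t_a = 30/(15/2) = 4; t_c = 0
T = 2·4 = 8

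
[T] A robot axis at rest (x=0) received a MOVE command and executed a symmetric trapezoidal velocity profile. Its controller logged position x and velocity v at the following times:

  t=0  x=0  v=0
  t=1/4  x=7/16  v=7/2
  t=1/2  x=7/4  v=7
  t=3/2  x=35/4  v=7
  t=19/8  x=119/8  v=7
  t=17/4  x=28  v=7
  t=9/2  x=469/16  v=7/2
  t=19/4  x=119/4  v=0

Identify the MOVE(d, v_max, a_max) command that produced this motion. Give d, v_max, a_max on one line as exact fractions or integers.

final state: t=19/4, x=119/4, v=0 → d = 119/4
a_max = (7/2−0)/(1/4−0) = 14
max v = 7 over t∈[1/2,17/4] → v_max = 7
check: 7·(1/2+15/4) = 119/4 ✓

d=119/4 v_max=7 a_max=14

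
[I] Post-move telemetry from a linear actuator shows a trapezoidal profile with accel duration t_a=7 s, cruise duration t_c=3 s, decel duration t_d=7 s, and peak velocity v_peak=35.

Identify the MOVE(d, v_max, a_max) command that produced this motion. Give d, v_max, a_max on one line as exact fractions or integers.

d=350 v_max=35 a_max=5

a_max = 35/7 = 5
d_a = ½·35·7 = 245/2; d_c = 35·3 = 105
d = 2·245/2 + 105 = 350
t_c = 3 > 0 → v_max = v_peak = 35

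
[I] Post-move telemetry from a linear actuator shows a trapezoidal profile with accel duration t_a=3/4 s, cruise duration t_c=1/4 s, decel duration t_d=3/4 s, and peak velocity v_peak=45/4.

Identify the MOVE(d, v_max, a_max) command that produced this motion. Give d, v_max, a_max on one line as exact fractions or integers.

d=45/4 v_max=45/4 a_max=15

a_max = (45/4)/(3/4) = 15
d_a = ½·45/4·3/4 = 135/32; d_c = 45/4·1/4 = 45/16
d = 2·135/32 + 45/16 = 45/4
t_c = 1/4 > 0 so v_max = 45/4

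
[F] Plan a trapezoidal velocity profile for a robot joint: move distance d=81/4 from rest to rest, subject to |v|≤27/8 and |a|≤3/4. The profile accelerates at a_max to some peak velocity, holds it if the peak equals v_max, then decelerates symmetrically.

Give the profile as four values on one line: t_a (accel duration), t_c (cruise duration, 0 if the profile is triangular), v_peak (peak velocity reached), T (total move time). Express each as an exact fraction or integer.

v_max²/a_max = (27/8)²/(3/4) = 243/16
81/4 ≥ 243/16 ⇒ cruise phase
t_a = (27/8)/(3/4) = 9/2; v_peak = 27/8
d_cruise = 81/4 − 243/16 = 81/16; t_c = (81/16)/(27/8) = 3/2
T = 2·9/2 + 3/2 = 21/2

t_a=9/2 t_c=3/2 v_peak=27/8 T=21/2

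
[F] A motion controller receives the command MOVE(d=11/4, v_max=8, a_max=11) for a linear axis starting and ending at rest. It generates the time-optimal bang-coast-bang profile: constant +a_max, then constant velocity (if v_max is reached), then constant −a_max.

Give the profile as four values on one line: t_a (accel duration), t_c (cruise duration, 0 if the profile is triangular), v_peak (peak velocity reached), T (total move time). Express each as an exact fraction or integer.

v_max²/a_max = 8²/11 = 64/11
11/4 < 64/11 ⇒ no cruise
v_peak = √(11/4·11) = √(121/4) = 11/2
t_a = (11/2)/11 = 1/2; t_c = 0
T = 2·1/2 = 1

t_a=1/2 t_c=0 v_peak=11/2 T=1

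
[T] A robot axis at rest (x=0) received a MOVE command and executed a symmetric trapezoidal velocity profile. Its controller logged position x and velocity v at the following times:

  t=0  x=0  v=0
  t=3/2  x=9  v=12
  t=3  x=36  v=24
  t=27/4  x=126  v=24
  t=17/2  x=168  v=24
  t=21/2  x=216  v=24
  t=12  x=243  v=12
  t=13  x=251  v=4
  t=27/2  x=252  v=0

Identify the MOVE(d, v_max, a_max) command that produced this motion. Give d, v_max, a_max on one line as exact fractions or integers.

d=252 v_max=24 a_max=8

final state: t=27/2, x=252, v=0 → d = 252
a_max = (12−0)/(3/2−0) = 8
max v = 24 over t∈[3,21/2] → v_max = 24
check: 24·(3+15/2) = 252 ✓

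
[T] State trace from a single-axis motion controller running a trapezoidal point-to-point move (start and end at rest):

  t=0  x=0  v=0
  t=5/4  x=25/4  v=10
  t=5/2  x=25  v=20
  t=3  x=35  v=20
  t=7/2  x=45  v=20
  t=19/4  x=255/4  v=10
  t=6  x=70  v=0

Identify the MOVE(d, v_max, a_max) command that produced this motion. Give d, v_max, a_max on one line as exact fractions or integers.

final state: t=6, x=70, v=0 → d = 70
a_max = (10−0)/(5/4−0) = 8
max v = 20 over t∈[5/2,7/2] → v_max = 20
check: 20·(5/2+1) = 70 ✓

d=70 v_max=20 a_max=8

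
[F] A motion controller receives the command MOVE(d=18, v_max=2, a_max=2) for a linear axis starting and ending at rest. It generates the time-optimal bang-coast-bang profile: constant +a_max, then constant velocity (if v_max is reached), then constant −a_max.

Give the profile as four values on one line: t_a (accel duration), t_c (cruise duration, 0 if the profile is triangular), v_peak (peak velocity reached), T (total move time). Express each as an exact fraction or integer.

(v_max)²/a_max = 2²/2 = 2
18 ≥ 2 so v_max reached
t_a = 2/2 = 1; v_peak = 2
d_cruise = 18 − 2 = 16; t_c = 16/2 = 8
T = 2·1 + 8 = 10

t_a=1 t_c=8 v_peak=2 T=10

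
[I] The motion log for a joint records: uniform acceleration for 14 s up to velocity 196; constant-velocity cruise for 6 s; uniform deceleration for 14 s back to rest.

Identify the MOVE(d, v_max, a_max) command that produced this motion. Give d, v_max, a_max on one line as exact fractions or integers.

d=3920 v_max=196 a_max=14

a_max = 196/14 = 14
d_a = ½·196·14 = 1372; d_c = 196·6 = 1176
d = 2·1372 + 1176 = 3920
t_c = 6 > 0 ⇒ limit active, v_max = 196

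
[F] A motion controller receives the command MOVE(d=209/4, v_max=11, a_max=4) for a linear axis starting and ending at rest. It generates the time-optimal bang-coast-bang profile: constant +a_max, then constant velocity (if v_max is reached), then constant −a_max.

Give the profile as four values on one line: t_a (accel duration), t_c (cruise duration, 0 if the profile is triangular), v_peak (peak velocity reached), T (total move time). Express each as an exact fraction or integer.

v_max²/a_max = 11²/4 = 121/4
209/4 ≥ 121/4 ⇒ cruise phase
t_a = 11/4; v_peak = 11
d_cruise = 209/4 − 121/4 = 22; t_c = 22/11 = 2
T = 2·11/4 + 2 = 15/2

t_a=11/4 t_c=2 v_peak=11 T=15/2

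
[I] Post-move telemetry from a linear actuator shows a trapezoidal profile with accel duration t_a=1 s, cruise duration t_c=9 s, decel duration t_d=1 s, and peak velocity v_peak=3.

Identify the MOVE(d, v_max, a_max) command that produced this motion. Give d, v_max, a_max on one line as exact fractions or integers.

d=30 v_max=3 a_max=3

a_max = 3/1 = 3
d_a = ½·3·1 = 3/2; d_c = 3·9 = 27
d = 2·3/2 + 27 = 30
t_c = 9 > 0 so v_max = 3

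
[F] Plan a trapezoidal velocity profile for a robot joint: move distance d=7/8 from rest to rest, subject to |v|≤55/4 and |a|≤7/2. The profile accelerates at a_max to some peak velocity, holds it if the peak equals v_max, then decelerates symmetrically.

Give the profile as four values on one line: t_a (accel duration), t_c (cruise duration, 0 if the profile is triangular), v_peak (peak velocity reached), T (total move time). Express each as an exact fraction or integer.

vₘ²/aₘ = (55/4)²/(7/2) = 3025/56
7/8 < 3025/56 so t_c = 0
v_peak = √(7/8·7/2) = √(49/16) = 7/4
t_a = (7/4)/(7/2) = 1/2; t_c = 0
T = 2·1/2 = 1

t_a=1/2 t_c=0 v_peak=7/4 T=1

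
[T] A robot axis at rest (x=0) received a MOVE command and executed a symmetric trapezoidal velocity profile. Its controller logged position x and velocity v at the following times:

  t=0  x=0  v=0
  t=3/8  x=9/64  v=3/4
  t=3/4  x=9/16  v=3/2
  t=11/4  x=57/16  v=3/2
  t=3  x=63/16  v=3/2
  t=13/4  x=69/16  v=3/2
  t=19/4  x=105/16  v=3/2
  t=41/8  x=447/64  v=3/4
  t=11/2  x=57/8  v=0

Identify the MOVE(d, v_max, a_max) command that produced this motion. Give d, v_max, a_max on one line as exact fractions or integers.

final state: t=11/2, x=57/8, v=0 → d = 57/8
a_max = (3/4−0)/(3/8−0) = 2
max v = 3/2 over t∈[3/4,19/4] → v_max = 3/2
check: 3/2·(3/4+4) = 57/8 ✓

d=57/8 v_max=3/2 a_max=2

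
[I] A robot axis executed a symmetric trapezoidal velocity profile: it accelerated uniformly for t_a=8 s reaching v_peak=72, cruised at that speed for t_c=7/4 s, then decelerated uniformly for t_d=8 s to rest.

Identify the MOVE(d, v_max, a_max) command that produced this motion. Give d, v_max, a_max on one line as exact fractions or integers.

a_max = 72/8 = 9
d_a = ½·72·8 = 288; d_c = 72·7/4 = 126
d = 2·288 + 126 = 702
t_c = 7/4 > 0 → v_max = v_peak = 72

d=702 v_max=72 a_max=9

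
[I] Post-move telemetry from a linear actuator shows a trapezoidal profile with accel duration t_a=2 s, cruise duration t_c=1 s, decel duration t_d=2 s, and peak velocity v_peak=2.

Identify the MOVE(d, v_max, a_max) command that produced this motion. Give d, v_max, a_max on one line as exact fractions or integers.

d=6 v_max=2 a_max=1

a_max = 2/2 = 1
d_a = ½·2·2 = 2; d_c = 2·1 = 2
d = 2·2 + 2 = 6
t_c = 1 > 0 so v_max = 2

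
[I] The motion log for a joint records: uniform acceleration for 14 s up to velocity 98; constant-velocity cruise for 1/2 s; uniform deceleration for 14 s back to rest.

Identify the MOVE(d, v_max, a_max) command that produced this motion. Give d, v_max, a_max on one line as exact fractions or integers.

d=1421 v_max=98 a_max=7

a_max = 98/14 = 7
d_a = ½·98·14 = 686; d_c = 98·1/2 = 49
d = 2·686 + 49 = 1421
t_c = 1/2 > 0 → v_max = v_peak = 98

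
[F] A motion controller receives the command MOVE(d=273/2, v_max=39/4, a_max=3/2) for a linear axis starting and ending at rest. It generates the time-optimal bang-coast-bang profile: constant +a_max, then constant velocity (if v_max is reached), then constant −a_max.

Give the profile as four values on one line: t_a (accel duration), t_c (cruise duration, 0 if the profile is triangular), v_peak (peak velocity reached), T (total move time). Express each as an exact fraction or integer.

t_a=13/2 t_c=15/2 v_peak=39/4 T=41/2

v_max²/a_max = (39/4)²/(3/2) = 507/8
273/2 ≥ 507/8 → trapezoidal
t_a = (39/4)/(3/2) = 13/2; v_peak = 39/4
d_cruise = 273/2 − 507/8 = 585/8; t_c = (585/8)/(39/4) = 15/2
T = 2·13/2 + 15/2 = 41/2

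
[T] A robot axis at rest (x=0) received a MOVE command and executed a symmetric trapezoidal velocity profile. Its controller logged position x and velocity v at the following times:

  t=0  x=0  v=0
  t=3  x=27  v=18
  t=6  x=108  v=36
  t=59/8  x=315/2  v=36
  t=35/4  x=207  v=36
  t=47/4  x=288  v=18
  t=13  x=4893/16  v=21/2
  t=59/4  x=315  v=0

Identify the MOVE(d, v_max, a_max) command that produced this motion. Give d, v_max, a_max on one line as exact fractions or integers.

final state: t=59/4, x=315, v=0 → d = 315
a_max = (18−0)/(3−0) = 6
max v = 36 over t∈[6,35/4] → v_max = 36
check: 36·(6+11/4) = 315 ✓

d=315 v_max=36 a_max=6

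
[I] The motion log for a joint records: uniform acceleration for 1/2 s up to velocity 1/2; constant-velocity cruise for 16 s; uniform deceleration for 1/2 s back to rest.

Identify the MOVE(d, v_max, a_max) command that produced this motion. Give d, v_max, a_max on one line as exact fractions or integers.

a_max = (1/2)/(1/2) = 1
d_a = ½·1/2·1/2 = 1/8; d_c = 1/2·16 = 8
d = 2·1/8 + 8 = 33/4
t_c = 16 > 0 ⇒ limit active, v_max = 1/2

d=33/4 v_max=1/2 a_max=1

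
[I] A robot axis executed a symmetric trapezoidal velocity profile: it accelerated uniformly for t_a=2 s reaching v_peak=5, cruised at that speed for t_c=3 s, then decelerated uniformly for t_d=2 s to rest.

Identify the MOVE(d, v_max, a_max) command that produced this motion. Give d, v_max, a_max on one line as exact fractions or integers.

a_max = 5/2
d_a = ½·5·2 = 5; d_c = 5·3 = 15
d = 2·5 + 15 = 25
t_c = 3 > 0 → v_max = v_peak = 5

d=25 v_max=5 a_max=5/2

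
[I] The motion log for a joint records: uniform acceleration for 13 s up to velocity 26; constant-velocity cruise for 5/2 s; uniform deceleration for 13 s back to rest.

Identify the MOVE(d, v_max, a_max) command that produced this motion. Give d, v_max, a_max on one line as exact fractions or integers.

d=403 v_max=26 a_max=2

a_max = 26/13 = 2
d_a = ½·26·13 = 169; d_c = 26·5/2 = 65
d = 2·169 + 65 = 403
t_c = 5/2 > 0 so v_max = 26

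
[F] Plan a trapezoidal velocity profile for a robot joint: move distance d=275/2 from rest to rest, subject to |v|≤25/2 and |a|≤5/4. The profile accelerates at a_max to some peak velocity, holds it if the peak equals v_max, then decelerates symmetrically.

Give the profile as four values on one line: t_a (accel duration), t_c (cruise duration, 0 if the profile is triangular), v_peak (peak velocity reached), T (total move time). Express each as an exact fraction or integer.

t_a=10 t_c=1 v_peak=25/2 T=21

(v_max)²/a_max = (25/2)²/(5/4) = 125
275/2 ≥ 125 ⇒ cruise phase
t_a = (25/2)/(5/4) = 10; v_peak = 25/2
d_cruise = 275/2 − 125 = 25/2; t_c = (25/2)/(25/2) = 1
T = 2·10 + 1 = 21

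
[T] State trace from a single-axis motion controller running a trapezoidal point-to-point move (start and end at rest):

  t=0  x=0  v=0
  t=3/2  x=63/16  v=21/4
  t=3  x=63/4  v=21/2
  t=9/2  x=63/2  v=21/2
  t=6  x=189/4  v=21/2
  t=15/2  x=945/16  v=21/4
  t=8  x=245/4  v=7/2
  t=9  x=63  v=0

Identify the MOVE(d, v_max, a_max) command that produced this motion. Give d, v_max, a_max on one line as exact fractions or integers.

d=63 v_max=21/2 a_max=7/2

final state: t=9, x=63, v=0 → d = 63
a_max = (21/4−0)/(3/2−0) = 7/2
max v = 21/2 over t∈[3,6] → v_max = 21/2
check: 21/2·(3+3) = 63 ✓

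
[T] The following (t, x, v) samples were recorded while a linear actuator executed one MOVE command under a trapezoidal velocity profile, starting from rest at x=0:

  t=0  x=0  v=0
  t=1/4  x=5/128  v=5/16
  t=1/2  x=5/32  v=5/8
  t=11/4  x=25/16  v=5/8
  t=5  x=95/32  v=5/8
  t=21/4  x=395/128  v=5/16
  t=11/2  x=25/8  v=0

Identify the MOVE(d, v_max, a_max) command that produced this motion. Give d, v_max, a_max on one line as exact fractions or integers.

d=25/8 v_max=5/8 a_max=5/4

final state: t=11/2, x=25/8, v=0 → d = 25/8
a_max = (5/16−0)/(1/4−0) = 5/4
max v = 5/8 over t∈[1/2,5] → v_max = 5/8
check: 5/8·(1/2+9/2) = 25/8 ✓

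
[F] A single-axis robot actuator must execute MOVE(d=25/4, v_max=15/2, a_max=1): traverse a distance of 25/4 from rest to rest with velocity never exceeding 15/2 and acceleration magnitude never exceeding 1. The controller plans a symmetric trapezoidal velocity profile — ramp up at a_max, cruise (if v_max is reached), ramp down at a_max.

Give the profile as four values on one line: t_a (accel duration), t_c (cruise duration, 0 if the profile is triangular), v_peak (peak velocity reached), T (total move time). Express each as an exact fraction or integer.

t_a=5/2 t_c=0 v_peak=5/2 T=5

(v_max)²/a_max = (15/2)²/1 = 225/4
25/4 < 225/4 so t_c = 0
v_peak = √(25/4·1) = √(25/4) = 5/2
t_a = (5/2)/1 = 5/2; t_c = 0
T = 2·5/2 = 5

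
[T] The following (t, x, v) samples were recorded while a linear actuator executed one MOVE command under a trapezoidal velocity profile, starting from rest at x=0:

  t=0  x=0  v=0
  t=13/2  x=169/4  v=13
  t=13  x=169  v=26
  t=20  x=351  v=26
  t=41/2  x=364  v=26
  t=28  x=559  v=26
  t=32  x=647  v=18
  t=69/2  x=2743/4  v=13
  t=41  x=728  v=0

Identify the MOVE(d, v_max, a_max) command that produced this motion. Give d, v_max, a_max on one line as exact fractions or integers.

d=728 v_max=26 a_max=2

final state: t=41, x=728, v=0 → d = 728
a_max = (13−0)/(13/2−0) = 2
max v = 26 over t∈[13,28] → v_max = 26
check: 26·(13+15) = 728 ✓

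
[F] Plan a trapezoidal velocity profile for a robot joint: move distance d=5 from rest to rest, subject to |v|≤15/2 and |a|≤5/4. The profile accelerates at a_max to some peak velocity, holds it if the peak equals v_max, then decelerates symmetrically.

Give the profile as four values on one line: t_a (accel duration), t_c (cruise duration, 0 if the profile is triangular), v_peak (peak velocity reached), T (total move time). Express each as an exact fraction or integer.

t_a=2 t_c=0 v_peak=5/2 T=4

v_max²/a_max = (15/2)²/(5/4) = 45
5 < 45 so t_c = 0
v_peak = √(5·5/4) = √(25/4) = 5/2
t_a = (5/2)/(5/4) = 2; t_c = 0
T = 2·2 = 4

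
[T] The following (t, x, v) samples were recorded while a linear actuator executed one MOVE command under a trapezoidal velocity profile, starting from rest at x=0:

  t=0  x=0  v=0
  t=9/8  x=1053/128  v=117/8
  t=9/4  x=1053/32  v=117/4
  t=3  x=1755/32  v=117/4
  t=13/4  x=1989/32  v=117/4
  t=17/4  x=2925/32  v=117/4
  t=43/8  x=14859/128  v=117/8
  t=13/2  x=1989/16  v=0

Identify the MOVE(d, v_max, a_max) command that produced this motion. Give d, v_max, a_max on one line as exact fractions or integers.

final state: t=13/2, x=1989/16, v=0 → d = 1989/16
a_max = (117/8−0)/(9/8−0) = 13
max v = 117/4 over t∈[9/4,17/4] → v_max = 117/4
check: 117/4·(9/4+2) = 1989/16 ✓

d=1989/16 v_max=117/4 a_max=13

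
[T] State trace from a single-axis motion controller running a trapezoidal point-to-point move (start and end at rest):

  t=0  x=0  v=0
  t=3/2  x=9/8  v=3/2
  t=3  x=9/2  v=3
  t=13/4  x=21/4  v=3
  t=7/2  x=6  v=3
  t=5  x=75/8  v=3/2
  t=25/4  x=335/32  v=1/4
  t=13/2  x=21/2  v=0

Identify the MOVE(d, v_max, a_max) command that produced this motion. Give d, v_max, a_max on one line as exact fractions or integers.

final state: t=13/2, x=21/2, v=0 → d = 21/2
a_max = (3/2−0)/(3/2−0) = 1
max v = 3 over t∈[3,7/2] → v_max = 3
check: 3·(3+1/2) = 21/2 ✓

d=21/2 v_max=3 a_max=1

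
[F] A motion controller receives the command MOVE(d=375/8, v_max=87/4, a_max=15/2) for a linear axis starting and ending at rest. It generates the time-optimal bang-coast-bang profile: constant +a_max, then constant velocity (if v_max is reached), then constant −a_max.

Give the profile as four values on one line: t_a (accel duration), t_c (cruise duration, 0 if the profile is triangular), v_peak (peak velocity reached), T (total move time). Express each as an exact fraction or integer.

v_max²/a_max = (87/4)²/(15/2) = 2523/40
375/8 < 2523/40 → triangular
v_peak = √(375/8·15/2) = √(5625/16) = 75/4
t_a = (75/4)/(15/2) = 5/2; t_c = 0
T = 2·5/2 = 5

t_a=5/2 t_c=0 v_peak=75/4 T=5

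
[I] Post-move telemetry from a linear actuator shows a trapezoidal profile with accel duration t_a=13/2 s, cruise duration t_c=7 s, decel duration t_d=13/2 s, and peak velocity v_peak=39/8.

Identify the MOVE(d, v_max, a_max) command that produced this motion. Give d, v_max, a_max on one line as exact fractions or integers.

d=1053/16 v_max=39/8 a_max=3/4

a_max = (39/8)/(13/2) = 3/4
d_a = ½·39/8·13/2 = 507/32; d_c = 39/8·7 = 273/8
d = 2·507/32 + 273/8 = 1053/16
t_c = 7 > 0 ⇒ limit active, v_max = 39/8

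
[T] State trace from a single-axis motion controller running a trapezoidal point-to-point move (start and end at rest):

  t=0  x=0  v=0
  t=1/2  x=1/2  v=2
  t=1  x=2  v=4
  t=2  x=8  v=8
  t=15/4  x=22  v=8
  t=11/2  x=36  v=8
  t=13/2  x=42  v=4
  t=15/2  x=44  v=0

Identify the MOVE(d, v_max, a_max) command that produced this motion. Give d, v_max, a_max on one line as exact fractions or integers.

final state: t=15/2, x=44, v=0 → d = 44
a_max = (2−0)/(1/2−0) = 4
max v = 8 over t∈[2,11/2] → v_max = 8
check: 8·(2+7/2) = 44 ✓

d=44 v_max=8 a_max=4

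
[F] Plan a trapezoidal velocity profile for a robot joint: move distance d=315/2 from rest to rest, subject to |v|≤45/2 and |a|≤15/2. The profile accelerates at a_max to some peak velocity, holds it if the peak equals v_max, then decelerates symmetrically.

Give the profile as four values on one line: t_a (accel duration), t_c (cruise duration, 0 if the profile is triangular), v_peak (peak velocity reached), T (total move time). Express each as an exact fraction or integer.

vₘ²/aₘ = (45/2)²/(15/2) = 135/2
315/2 ≥ 135/2 so v_max reached
t_a = (45/2)/(15/2) = 3; v_peak = 45/2
d_cruise = 315/2 − 135/2 = 90; t_c = 90/(45/2) = 4
T = 2·3 + 4 = 10

t_a=3 t_c=4 v_peak=45/2 T=10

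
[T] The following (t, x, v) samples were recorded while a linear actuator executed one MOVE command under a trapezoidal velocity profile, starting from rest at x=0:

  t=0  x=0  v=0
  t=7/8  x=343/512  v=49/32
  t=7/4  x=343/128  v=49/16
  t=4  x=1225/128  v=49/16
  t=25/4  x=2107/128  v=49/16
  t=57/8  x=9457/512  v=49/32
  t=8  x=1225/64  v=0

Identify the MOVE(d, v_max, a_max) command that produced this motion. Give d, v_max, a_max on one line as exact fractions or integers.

final state: t=8, x=1225/64, v=0 → d = 1225/64
a_max = (49/32−0)/(7/8−0) = 7/4
max v = 49/16 over t∈[7/4,25/4] → v_max = 49/16
check: 49/16·(7/4+9/2) = 1225/64 ✓

d=1225/64 v_max=49/16 a_max=7/4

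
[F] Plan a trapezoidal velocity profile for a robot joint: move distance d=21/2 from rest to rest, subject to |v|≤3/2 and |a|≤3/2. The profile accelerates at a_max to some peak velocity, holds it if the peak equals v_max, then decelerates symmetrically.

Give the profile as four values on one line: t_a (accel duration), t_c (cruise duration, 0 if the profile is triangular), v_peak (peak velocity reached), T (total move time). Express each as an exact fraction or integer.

v_max²/a_max = (3/2)²/(3/2) = 3/2
21/2 ≥ 3/2 → trapezoidal
t_a = (3/2)/(3/2) = 1; v_peak = 3/2
d_cruise = 21/2 − 3/2 = 9; t_c = 9/(3/2) = 6
T = 2·1 + 6 = 8

t_a=1 t_c=6 v_peak=3/2 T=8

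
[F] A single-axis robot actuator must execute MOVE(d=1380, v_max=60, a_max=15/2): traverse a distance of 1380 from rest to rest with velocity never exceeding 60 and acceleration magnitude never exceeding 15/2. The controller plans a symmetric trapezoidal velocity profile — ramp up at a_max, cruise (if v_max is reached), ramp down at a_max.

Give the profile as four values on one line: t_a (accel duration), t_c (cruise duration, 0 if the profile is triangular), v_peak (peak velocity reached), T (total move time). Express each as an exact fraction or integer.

t_a=8 t_c=15 v_peak=60 T=31

(v_max)²/a_max = 60²/(15/2) = 480
1380 ≥ 480 so v_max reached
t_a = 60/(15/2) = 8; v_peak = 60
d_cruise = 1380 − 480 = 900; t_c = 900/60 = 15
T = 2·8 + 15 = 31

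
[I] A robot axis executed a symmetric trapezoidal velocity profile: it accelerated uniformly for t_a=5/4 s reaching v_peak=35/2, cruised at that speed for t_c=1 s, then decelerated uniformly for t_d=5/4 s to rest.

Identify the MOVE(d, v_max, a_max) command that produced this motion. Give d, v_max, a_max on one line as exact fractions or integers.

d=315/8 v_max=35/2 a_max=14

a_max = (35/2)/(5/4) = 14
d_a = ½·35/2·5/4 = 175/16; d_c = 35/2·1 = 35/2
d = 2·175/16 + 35/2 = 315/8
t_c = 1 > 0 ⇒ limit active, v_max = 35/2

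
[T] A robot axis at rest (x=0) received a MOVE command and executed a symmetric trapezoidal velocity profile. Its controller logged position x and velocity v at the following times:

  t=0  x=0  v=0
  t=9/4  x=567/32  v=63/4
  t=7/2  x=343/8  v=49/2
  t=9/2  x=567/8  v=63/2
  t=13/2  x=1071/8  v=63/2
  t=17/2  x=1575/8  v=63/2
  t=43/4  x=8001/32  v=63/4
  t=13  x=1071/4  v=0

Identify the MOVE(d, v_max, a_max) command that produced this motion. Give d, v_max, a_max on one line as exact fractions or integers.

d=1071/4 v_max=63/2 a_max=7

final state: t=13, x=1071/4, v=0 → d = 1071/4
a_max = (63/4−0)/(9/4−0) = 7
max v = 63/2 over t∈[9/2,17/2] → v_max = 63/2
check: 63/2·(9/2+4) = 1071/4 ✓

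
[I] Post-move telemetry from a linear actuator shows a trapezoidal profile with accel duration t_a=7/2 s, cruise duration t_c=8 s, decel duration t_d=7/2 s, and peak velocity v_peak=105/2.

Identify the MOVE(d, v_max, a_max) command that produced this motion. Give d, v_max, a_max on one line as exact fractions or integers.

a_max = (105/2)/(7/2) = 15
d_a = ½·105/2·7/2 = 735/8; d_c = 105/2·8 = 420
d = 2·735/8 + 420 = 2415/4
t_c = 8 > 0 ⇒ limit active, v_max = 105/2

d=2415/4 v_max=105/2 a_max=15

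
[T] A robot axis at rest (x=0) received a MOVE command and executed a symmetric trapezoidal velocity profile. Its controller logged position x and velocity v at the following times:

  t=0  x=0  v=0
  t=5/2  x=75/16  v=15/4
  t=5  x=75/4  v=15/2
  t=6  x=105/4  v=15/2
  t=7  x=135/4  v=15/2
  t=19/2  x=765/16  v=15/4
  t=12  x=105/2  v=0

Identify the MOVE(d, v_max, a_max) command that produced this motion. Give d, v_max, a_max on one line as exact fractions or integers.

final state: t=12, x=105/2, v=0 → d = 105/2
a_max = (15/4−0)/(5/2−0) = 3/2
max v = 15/2 over t∈[5,7] → v_max = 15/2
check: 15/2·(5+2) = 105/2 ✓

d=105/2 v_max=15/2 a_max=3/2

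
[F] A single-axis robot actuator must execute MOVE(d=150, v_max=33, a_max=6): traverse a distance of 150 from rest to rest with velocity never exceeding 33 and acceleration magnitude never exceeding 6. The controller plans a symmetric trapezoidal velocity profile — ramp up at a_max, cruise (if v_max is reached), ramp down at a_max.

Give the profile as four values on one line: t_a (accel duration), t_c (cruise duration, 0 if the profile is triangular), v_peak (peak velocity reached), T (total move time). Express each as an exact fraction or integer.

(v_max)²/a_max = 33²/6 = 363/2
150 < 363/2 so t_c = 0
v_peak = √(150·6) = √900 = 30
t_a = 30/6 = 5; t_c = 0
T = 2·5 = 10

t_a=5 t_c=0 v_peak=30 T=10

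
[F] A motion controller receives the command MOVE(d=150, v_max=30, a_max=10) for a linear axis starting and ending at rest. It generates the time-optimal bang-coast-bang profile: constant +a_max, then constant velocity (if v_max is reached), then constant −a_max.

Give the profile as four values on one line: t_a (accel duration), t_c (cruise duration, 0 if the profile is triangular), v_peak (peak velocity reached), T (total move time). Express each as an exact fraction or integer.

(v_max)²/a_max = 30²/10 = 90
150 ≥ 90 → trapezoidal
t_a = 30/10 = 3; v_peak = 30
d_cruise = 150 − 90 = 60; t_c = 60/30 = 2
T = 2·3 + 2 = 8

t_a=3 t_c=2 v_peak=30 T=8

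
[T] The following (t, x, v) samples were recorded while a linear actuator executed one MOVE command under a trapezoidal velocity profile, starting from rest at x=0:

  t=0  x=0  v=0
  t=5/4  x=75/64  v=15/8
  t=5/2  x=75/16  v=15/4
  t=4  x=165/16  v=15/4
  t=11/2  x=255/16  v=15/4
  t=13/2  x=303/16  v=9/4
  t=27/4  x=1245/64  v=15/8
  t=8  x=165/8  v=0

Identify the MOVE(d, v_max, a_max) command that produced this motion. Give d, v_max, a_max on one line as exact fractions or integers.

final state: t=8, x=165/8, v=0 → d = 165/8
a_max = (15/8−0)/(5/4−0) = 3/2
max v = 15/4 over t∈[5/2,11/2] → v_max = 15/4
check: 15/4·(5/2+3) = 165/8 ✓

d=165/8 v_max=15/4 a_max=3/2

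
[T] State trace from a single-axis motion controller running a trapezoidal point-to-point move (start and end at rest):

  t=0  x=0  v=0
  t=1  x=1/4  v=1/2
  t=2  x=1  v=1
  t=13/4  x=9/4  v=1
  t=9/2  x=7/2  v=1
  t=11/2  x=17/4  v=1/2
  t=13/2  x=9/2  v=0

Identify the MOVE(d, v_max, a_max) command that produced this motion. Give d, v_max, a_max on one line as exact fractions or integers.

final state: t=13/2, x=9/2, v=0 → d = 9/2
a_max = (1/2−0)/(1−0) = 1/2
max v = 1 over t∈[2,9/2] → v_max = 1
check: 1·(2+5/2) = 9/2 ✓

d=9/2 v_max=1 a_max=1/2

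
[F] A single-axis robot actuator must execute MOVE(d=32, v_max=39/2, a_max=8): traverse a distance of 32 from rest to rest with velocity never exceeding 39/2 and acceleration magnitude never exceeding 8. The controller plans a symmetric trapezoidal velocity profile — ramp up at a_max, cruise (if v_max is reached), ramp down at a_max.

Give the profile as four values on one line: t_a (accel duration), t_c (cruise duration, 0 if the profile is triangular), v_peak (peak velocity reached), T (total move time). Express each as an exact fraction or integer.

v_max²/a_max = (39/2)²/8 = 1521/32
32 < 1521/32 → triangular
v_peak = √(32·8) = √256 = 16
t_a = 16/8 = 2; t_c = 0
T = 2·2 = 4

t_a=2 t_c=0 v_peak=16 T=4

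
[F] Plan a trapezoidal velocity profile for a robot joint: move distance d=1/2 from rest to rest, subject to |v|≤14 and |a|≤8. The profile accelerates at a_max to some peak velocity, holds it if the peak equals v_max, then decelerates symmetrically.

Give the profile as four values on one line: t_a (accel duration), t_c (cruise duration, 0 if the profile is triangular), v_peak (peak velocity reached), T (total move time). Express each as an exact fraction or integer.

v_max²/a_max = 14²/8 = 49/2
1/2 < 49/2 → triangular
v_peak = √(1/2·8) = √4 = 2
t_a = 2/8 = 1/4; t_c = 0
T = 2·1/4 = 1/2

t_a=1/4 t_c=0 v_peak=2 T=1/2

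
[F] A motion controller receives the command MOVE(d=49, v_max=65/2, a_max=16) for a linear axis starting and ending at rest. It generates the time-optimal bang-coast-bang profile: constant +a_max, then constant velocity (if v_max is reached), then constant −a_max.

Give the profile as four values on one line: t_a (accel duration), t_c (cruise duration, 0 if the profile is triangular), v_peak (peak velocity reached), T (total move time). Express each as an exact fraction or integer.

t_a=7/4 t_c=0 v_peak=28 T=7/2

(v_max)²/a_max = (65/2)²/16 = 4225/64
49 < 4225/64 ⇒ no cruise
v_peak = √(49·16) = √784 = 28
t_a = 28/16 = 7/4; t_c = 0
T = 2·7/4 = 7/2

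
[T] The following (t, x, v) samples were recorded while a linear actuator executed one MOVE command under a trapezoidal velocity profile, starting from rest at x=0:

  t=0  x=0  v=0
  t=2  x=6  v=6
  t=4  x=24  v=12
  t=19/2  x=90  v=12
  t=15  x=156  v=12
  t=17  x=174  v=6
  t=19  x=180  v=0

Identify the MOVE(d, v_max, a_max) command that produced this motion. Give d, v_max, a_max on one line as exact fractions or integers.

final state: t=19, x=180, v=0 → d = 180
a_max = (6−0)/(2−0) = 3
max v = 12 over t∈[4,15] → v_max = 12
check: 12·(4+11) = 180 ✓

d=180 v_max=12 a_max=3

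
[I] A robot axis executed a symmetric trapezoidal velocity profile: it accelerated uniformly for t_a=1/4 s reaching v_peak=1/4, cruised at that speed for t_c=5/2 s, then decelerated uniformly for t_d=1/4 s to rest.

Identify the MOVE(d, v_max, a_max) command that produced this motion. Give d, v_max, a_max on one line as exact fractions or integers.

a_max = (1/4)/(1/4) = 1
d_a = ½·1/4·1/4 = 1/32; d_c = 1/4·5/2 = 5/8
d = 2·1/32 + 5/8 = 11/16
t_c = 5/2 > 0 so v_max = 1/4

d=11/16 v_max=1/4 a_max=1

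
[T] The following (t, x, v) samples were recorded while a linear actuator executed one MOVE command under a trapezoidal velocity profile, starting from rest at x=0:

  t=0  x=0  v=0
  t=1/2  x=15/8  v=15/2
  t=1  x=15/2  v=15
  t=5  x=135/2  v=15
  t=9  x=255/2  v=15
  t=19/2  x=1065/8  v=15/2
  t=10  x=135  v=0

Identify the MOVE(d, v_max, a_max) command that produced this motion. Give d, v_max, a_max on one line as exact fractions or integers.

final state: t=10, x=135, v=0 → d = 135
a_max = (15/2−0)/(1/2−0) = 15
max v = 15 over t∈[1,9] → v_max = 15
check: 15·(1+8) = 135 ✓

d=135 v_max=15 a_max=15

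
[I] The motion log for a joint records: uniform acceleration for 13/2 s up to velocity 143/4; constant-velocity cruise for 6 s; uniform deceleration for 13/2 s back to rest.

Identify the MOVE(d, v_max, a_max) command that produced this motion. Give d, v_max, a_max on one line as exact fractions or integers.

a_max = (143/4)/(13/2) = 11/2
d_a = ½·143/4·13/2 = 1859/16; d_c = 143/4·6 = 429/2
d = 2·1859/16 + 429/2 = 3575/8
t_c = 6 > 0 ⇒ limit active, v_max = 143/4

d=3575/8 v_max=143/4 a_max=11/2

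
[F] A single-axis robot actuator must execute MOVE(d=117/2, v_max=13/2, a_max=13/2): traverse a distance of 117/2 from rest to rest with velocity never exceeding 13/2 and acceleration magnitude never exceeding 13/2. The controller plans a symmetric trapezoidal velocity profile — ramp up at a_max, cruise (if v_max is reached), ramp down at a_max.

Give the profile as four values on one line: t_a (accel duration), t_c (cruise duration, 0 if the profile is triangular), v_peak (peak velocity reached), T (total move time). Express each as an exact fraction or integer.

(v_max)²/a_max = (13/2)²/(13/2) = 13/2
117/2 ≥ 13/2 ⇒ cruise phase
t_a = (13/2)/(13/2) = 1; v_peak = 13/2
d_cruise = 117/2 − 13/2 = 52; t_c = 52/(13/2) = 8
T = 2·1 + 8 = 10

t_a=1 t_c=8 v_peak=13/2 T=10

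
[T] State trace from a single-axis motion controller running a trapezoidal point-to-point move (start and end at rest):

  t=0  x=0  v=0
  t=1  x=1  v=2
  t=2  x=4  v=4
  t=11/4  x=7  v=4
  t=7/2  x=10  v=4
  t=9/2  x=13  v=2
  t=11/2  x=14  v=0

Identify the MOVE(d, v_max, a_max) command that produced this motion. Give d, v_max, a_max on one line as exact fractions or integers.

final state: t=11/2, x=14, v=0 → d = 14
a_max = (2−0)/(1−0) = 2
max v = 4 over t∈[2,7/2] → v_max = 4
check: 4·(2+3/2) = 14 ✓

d=14 v_max=4 a_max=2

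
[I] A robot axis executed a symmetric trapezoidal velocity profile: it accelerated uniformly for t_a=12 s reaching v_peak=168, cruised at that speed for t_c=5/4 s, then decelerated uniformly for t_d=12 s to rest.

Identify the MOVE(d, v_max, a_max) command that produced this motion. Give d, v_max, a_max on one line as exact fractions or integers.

d=2226 v_max=168 a_max=14

a_max = 168/12 = 14
d_a = ½·168·12 = 1008; d_c = 168·5/4 = 210
d = 2·1008 + 210 = 2226
t_c = 5/4 > 0 so v_max = 168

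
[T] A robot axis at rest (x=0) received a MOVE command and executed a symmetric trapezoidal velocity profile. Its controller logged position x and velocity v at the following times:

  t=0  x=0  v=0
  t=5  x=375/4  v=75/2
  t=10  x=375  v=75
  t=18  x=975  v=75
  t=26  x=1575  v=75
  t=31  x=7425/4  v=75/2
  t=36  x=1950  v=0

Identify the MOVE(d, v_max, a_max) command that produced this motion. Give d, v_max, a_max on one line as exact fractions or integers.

d=1950 v_max=75 a_max=15/2

final state: t=36, x=1950, v=0 → d = 1950
a_max = (75/2−0)/(5−0) = 15/2
max v = 75 over t∈[10,26] → v_max = 75
check: 75·(10+16) = 1950 ✓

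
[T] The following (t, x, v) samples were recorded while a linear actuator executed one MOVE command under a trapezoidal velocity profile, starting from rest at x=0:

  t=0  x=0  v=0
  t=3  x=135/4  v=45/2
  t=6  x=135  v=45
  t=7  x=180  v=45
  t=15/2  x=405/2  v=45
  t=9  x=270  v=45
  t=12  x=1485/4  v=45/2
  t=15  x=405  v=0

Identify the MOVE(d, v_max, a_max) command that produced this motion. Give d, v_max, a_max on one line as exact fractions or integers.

d=405 v_max=45 a_max=15/2

final state: t=15, x=405, v=0 → d = 405
a_max = (45/2−0)/(3−0) = 15/2
max v = 45 over t∈[6,9] → v_max = 45
check: 45·(6+3) = 405 ✓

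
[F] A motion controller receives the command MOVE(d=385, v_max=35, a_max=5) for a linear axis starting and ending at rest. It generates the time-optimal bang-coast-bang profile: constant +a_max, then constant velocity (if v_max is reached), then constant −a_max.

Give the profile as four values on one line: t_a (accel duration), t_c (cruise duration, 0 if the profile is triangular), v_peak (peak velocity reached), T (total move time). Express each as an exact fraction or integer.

(v_max)²/a_max = 35²/5 = 245
385 ≥ 245 ⇒ cruise phase
t_a = 35/5 = 7; v_peak = 35
d_cruise = 385 − 245 = 140; t_c = 140/35 = 4
T = 2·7 + 4 = 18

t_a=7 t_c=4 v_peak=35 T=18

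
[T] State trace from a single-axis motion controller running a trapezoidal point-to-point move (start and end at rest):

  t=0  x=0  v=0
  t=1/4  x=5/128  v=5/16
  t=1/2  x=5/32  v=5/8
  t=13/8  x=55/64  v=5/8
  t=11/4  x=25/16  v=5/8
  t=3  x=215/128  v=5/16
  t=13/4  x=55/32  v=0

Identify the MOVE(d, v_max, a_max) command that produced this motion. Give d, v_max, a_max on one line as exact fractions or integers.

final state: t=13/4, x=55/32, v=0 → d = 55/32
a_max = (5/16−0)/(1/4−0) = 5/4
max v = 5/8 over t∈[1/2,11/4] → v_max = 5/8
check: 5/8·(1/2+9/4) = 55/32 ✓

d=55/32 v_max=5/8 a_max=5/4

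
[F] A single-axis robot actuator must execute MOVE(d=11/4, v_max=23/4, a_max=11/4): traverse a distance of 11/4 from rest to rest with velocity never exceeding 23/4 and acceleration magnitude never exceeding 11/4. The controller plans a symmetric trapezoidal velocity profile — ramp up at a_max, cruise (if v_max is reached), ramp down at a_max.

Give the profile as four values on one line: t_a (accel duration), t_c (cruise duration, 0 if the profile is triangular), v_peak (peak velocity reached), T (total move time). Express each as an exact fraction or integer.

(v_max)²/a_max = (23/4)²/(11/4) = 529/44
11/4 < 529/44 ⇒ no cruise
v_peak = √(11/4·11/4) = √(121/16) = 11/4
t_a = (11/4)/(11/4) = 1; t_c = 0
T = 2·1 = 2

t_a=1 t_c=0 v_peak=11/4 T=2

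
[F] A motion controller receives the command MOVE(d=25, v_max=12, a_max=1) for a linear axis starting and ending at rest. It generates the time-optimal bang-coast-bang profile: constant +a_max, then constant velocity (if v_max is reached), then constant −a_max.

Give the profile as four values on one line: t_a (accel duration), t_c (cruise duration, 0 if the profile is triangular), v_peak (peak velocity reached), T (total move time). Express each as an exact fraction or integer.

vₘ²/aₘ = 12²/1 = 144
25 < 144 → triangular
v_peak = √(25·1) = √25 = 5
t_a = 5/1 = 5; t_c = 0
T = 2·5 = 10

t_a=5 t_c=0 v_peak=5 T=10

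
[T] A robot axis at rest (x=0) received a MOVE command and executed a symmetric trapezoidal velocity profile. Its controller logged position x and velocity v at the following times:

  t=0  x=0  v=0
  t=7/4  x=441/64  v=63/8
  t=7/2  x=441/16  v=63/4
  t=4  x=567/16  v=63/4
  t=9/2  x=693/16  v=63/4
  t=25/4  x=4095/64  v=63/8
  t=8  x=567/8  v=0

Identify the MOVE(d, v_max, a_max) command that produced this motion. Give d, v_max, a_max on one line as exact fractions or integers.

d=567/8 v_max=63/4 a_max=9/2

final state: t=8, x=567/8, v=0 → d = 567/8
a_max = (63/8−0)/(7/4−0) = 9/2
max v = 63/4 over t∈[7/2,9/2] → v_max = 63/4
check: 63/4·(7/2+1) = 567/8 ✓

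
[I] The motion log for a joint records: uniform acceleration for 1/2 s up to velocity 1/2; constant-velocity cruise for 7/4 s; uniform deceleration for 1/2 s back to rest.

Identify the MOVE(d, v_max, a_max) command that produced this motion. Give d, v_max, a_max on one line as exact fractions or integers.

a_max = (1/2)/(1/2) = 1
d_a = ½·1/2·1/2 = 1/8; d_c = 1/2·7/4 = 7/8
d = 2·1/8 + 7/8 = 9/8
t_c = 7/4 > 0 ⇒ limit active, v_max = 1/2

d=9/8 v_max=1/2 a_max=1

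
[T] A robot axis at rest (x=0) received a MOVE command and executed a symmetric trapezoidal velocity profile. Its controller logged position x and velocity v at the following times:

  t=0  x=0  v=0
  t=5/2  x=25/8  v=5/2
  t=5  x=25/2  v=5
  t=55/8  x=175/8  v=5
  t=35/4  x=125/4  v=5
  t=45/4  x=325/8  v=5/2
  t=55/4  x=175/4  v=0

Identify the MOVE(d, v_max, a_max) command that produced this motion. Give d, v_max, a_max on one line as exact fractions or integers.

final state: t=55/4, x=175/4, v=0 → d = 175/4
a_max = (5/2−0)/(5/2−0) = 1
max v = 5 over t∈[5,35/4] → v_max = 5
check: 5·(5+15/4) = 175/4 ✓

d=175/4 v_max=5 a_max=1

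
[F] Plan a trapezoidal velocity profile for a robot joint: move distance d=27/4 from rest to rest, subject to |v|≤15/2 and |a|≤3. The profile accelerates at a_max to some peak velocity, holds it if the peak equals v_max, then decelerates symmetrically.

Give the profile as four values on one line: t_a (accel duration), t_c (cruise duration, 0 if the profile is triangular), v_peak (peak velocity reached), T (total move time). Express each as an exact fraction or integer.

(v_max)²/a_max = (15/2)²/3 = 75/4
27/4 < 75/4 so t_c = 0
v_peak = √(27/4·3) = √(81/4) = 9/2
t_a = (9/2)/3 = 3/2; t_c = 0
T = 2·3/2 = 3

t_a=3/2 t_c=0 v_peak=9/2 T=3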